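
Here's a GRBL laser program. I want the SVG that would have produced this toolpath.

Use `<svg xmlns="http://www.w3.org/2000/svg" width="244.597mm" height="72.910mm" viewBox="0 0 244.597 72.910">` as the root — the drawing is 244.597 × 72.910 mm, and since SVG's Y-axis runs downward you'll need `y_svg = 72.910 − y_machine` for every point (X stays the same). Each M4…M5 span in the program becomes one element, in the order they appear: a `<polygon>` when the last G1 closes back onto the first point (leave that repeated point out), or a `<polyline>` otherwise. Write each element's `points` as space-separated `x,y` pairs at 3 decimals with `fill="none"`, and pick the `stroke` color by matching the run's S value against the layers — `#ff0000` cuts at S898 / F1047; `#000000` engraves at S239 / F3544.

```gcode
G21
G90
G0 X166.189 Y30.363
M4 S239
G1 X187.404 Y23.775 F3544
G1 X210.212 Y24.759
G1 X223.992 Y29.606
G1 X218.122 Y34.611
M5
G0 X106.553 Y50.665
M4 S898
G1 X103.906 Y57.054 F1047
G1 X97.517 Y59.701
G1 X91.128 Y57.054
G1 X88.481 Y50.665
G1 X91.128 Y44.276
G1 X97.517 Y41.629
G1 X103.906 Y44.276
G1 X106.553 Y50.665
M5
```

<svg xmlns="http://www.w3.org/2000/svg" width="244.597mm" height="72.910mm" viewBox="0 0 244.597 72.910">
  <polyline points="166.189,42.547 187.404,49.135 210.212,48.151 223.992,43.304 218.122,38.299" fill="none" stroke="#000000"/>
  <polygon points="106.553,22.245 103.906,15.856 97.517,13.209 91.128,15.856 88.481,22.245 91.128,28.634 97.517,31.281 103.906,28.634" fill="none" stroke="#ff0000"/>
</svg>

Machine Y-up, SVG Y-down with viewBox height 72.910, so y_svg = 72.910 − y_machine; X carries over.

Run 1: power S239 maps to stroke `#000000` (engrave). The run is open, so emit a `<polyline>` with points (Y-flipped): 166.189,42.547 187.404,49.135 210.212,48.151 223.992,43.304 218.122,38.299.

Run 2: the run's S898 means `#ff0000` (cut). The run returns to its start, so emit a `<polygon>` with points (Y-flipped): 106.553,22.245 103.906,15.856 97.517,13.209 91.128,15.856 88.481,22.245 91.128,28.634 97.517,31.281 103.906,28.634.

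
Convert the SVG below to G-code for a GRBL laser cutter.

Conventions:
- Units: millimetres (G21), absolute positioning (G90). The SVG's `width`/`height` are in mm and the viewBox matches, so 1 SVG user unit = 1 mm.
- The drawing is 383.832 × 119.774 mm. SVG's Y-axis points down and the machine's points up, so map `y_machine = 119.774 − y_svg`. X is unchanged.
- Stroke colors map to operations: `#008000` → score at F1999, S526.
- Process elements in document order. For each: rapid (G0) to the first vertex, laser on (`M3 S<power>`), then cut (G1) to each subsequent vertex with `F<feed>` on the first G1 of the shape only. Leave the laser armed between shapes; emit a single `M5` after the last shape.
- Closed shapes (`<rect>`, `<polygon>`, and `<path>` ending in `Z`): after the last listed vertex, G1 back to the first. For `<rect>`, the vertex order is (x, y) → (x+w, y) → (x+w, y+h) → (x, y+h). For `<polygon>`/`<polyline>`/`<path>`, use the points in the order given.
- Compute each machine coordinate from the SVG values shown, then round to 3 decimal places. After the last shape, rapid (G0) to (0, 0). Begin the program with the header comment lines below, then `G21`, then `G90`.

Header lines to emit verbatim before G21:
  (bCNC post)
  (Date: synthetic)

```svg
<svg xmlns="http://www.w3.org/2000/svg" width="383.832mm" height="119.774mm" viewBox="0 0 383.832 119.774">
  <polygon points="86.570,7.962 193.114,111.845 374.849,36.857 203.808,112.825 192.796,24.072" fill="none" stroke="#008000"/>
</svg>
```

(bCNC post)
(Date: synthetic)
G21
G90
G0 X86.570 Y111.812
M3 S526
G1 X193.114 Y7.929 F1999
G1 X374.849 Y82.917
G1 X203.808 Y6.949
G1 X192.796 Y95.702
G1 X86.570 Y111.812
M5
G0 X0.000 Y0.000

viewBox `0 0 383.832 119.774` with mm width/height → 1 unit = 1 mm. Flip: y_m = 119.774 − y_svg.

**Shape 1** — `<polygon>` closed polygon, stroke `#008000` → score (S526, F1999). Machine vertices: (86.570,111.812) → (193.114,7.929) → (374.849,82.917) → (203.808,6.949) → (192.796,95.702) → (86.570,111.812). Closed: final G1 returns to the first vertex.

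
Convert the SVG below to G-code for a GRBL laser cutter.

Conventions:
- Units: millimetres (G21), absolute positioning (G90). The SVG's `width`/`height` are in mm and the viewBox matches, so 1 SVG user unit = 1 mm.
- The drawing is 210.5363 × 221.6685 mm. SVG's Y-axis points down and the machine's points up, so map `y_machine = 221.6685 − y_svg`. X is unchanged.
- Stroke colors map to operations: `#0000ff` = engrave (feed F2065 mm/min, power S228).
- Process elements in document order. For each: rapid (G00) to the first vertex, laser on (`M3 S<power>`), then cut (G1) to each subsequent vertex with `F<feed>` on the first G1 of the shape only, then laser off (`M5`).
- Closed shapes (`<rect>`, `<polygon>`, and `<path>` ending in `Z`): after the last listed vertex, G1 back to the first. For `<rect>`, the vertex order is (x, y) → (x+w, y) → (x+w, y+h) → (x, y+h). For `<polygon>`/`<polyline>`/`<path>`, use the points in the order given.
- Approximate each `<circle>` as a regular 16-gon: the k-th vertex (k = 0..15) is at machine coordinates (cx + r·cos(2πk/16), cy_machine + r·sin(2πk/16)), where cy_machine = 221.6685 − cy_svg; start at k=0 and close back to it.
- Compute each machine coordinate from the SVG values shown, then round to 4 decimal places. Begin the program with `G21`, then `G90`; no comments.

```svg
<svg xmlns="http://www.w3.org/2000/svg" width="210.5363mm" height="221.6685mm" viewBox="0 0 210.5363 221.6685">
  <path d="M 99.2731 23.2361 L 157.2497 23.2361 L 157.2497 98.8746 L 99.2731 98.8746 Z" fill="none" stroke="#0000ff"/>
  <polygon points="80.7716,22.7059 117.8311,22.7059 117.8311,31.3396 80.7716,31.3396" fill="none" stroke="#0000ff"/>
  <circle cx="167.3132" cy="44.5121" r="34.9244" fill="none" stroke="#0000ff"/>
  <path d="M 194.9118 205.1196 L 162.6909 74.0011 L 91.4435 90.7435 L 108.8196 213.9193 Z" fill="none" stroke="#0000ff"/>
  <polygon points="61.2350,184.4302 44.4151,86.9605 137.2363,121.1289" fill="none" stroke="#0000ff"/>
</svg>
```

1 u = 1 mm; y_m = 221.6685 − y.

[1] `<path>` rectangle, #0000ff→engrave S228 F2065: (99.2731,198.4324) → (157.2497,198.4324) → (157.2497,122.7939) → (99.2731,122.7939) → (99.2731,198.4324) (closed)

[2] `<polygon>` rectangle, #0000ff→engrave S228 F2065: (80.7716,198.9626) → (117.8311,198.9626) → (117.8311,190.3289) → (80.7716,190.3289) → (80.7716,198.9626) (closed)

[3] `<circle>` circle, #0000ff→engrave S228 F2065: (202.2376,177.1564) → (199.5791,190.5214) → (192.0085,201.8517) → (180.6782,209.4223) → (167.3132,212.0808) → (153.9482,209.4223) → (142.6179,201.8517) → (135.0473,190.5214) → (132.3888,177.1564) → (135.0473,163.7914) → (142.6179,152.4611) → (153.9482,144.8905) → (167.3132,142.2320) → (180.6782,144.8905) → (192.0085,152.4611) → (199.5791,163.7914) → (202.2376,177.1564) (closed)

[4] `<path>` closed polygon, #0000ff→engrave S228 F2065: (194.9118,16.5489) → (162.6909,147.6674) → (91.4435,130.9250) → (108.8196,7.7492) → (194.9118,16.5489) (closed)

[5] `<polygon>` regular polygon, #0000ff→engrave S228 F2065: (61.2350,37.2383) → (44.4151,134.7080) → (137.2363,100.5396) → (61.2350,37.2383) (closed)

G21
G90
G00 X99.2731 Y198.4324
M3 S228
G1 X157.2497 Y198.4324 F2065
G1 X157.2497 Y122.7939
G1 X99.2731 Y122.7939
G1 X99.2731 Y198.4324
M5
G00 X80.7716 Y198.9626
M3 S228
G1 X117.8311 Y198.9626 F2065
G1 X117.8311 Y190.3289
G1 X80.7716 Y190.3289
G1 X80.7716 Y198.9626
M5
G00 X202.2376 Y177.1564
M3 S228
G1 X199.5791 Y190.5214 F2065
G1 X192.0085 Y201.8517
G1 X180.6782 Y209.4223
G1 X167.3132 Y212.0808
G1 X153.9482 Y209.4223
G1 X142.6179 Y201.8517
G1 X135.0473 Y190.5214
G1 X132.3888 Y177.1564
G1 X135.0473 Y163.7914
G1 X142.6179 Y152.4611
G1 X153.9482 Y144.8905
G1 X167.3132 Y142.2320
G1 X180.6782 Y144.8905
G1 X192.0085 Y152.4611
G1 X199.5791 Y163.7914
G1 X202.2376 Y177.1564
M5
G00 X194.9118 Y16.5489
M3 S228
G1 X162.6909 Y147.6674 F2065
G1 X91.4435 Y130.9250
G1 X108.8196 Y7.7492
G1 X194.9118 Y16.5489
M5
G00 X61.2350 Y37.2383
M3 S228
G1 X44.4151 Y134.7080 F2065
G1 X137.2363 Y100.5396
G1 X61.2350 Y37.2383
M5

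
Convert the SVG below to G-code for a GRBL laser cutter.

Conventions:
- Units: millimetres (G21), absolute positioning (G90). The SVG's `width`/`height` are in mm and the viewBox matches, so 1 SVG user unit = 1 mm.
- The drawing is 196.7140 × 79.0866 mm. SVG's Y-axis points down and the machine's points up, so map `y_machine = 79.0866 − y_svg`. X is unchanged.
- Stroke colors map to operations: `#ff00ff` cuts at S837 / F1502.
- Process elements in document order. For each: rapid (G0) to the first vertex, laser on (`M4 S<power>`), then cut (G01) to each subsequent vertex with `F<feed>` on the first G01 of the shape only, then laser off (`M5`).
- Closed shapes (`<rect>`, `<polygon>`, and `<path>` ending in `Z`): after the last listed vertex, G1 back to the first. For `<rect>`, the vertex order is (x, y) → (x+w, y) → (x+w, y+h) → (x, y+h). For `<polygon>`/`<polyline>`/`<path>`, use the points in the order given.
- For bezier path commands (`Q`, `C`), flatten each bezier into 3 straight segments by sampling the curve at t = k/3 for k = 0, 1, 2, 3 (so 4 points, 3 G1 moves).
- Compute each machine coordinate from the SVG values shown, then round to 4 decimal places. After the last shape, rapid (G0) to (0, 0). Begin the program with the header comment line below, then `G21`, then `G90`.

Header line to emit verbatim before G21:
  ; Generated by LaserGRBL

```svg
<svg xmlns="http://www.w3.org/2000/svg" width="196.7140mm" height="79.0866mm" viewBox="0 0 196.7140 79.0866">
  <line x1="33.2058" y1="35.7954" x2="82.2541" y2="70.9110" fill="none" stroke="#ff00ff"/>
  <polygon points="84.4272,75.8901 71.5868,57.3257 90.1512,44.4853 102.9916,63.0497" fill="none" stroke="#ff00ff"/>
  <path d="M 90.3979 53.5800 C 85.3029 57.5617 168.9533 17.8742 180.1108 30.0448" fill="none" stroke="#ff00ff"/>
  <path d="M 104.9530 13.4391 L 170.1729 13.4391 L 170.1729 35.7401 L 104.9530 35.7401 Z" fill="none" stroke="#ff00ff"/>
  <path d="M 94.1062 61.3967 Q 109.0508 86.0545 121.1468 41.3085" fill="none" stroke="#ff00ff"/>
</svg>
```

Since the viewBox matches the mm dimensions, user units are millimetres directly. The only transform is the Y-flip y_m = 79.0866 − y_svg.

Shape 1 is a line segment drawn with `<line>`. Its stroke #ff00ff means cut at S837, F1502. After flipping Y the toolpath is (33.2058,43.2912) → (82.2541,8.1756).

Shape 2 is a regular polygon drawn with `<polygon>`. Its stroke #ff00ff means cut at S837, F1502. After flipping Y the toolpath is (84.4272,3.1965) → (71.5868,21.7609) → (90.1512,34.6013) → (102.9916,16.0369) → (84.4272,3.1965), returning to the start.

Shape 3 is a cubic bezier drawn with `<path>`. Its stroke #ff00ff means cut at S837, F1502. After flipping Y the toolpath is (90.3979,25.5066) → (108.9129,32.5433) → (150.7608,47.4644) → (180.1108,49.0418).

Shape 4 is a rectangle drawn with `<path>`. Its stroke #ff00ff means cut at S837, F1502. After flipping Y the toolpath is (104.9530,65.6475) → (170.1729,65.6475) → (170.1729,43.3465) → (104.9530,43.3465) → (104.9530,65.6475), returning to the start.

Shape 5 is a quadratic bezier drawn with `<path>`. Its stroke #ff00ff means cut at S837, F1502. After flipping Y the toolpath is (94.1062,17.6899) → (103.7528,8.9629) → (112.7663,15.6590) → (121.1468,37.7781).

; Generated by LaserGRBL
G21
G90
G0 X33.2058 Y43.2912
M4 S837
G01 X82.2541 Y8.1756 F1502
M5
G0 X84.4272 Y3.1965
M4 S837
G01 X71.5868 Y21.7609 F1502
G01 X90.1512 Y34.6013
G01 X102.9916 Y16.0369
G01 X84.4272 Y3.1965
M5
G0 X90.3979 Y25.5066
M4 S837
G01 X108.9129 Y32.5433 F1502
G01 X150.7608 Y47.4644
G01 X180.1108 Y49.0418
M5
G0 X104.9530 Y65.6475
M4 S837
G01 X170.1729 Y65.6475 F1502
G01 X170.1729 Y43.3465
G01 X104.9530 Y43.3465
G01 X104.9530 Y65.6475
M5
G0 X94.1062 Y17.6899
M4 S837
G01 X103.7528 Y8.9629 F1502
G01 X112.7663 Y15.6590
G01 X121.1468 Y37.7781
M5
G0 X0.0000 Y0.0000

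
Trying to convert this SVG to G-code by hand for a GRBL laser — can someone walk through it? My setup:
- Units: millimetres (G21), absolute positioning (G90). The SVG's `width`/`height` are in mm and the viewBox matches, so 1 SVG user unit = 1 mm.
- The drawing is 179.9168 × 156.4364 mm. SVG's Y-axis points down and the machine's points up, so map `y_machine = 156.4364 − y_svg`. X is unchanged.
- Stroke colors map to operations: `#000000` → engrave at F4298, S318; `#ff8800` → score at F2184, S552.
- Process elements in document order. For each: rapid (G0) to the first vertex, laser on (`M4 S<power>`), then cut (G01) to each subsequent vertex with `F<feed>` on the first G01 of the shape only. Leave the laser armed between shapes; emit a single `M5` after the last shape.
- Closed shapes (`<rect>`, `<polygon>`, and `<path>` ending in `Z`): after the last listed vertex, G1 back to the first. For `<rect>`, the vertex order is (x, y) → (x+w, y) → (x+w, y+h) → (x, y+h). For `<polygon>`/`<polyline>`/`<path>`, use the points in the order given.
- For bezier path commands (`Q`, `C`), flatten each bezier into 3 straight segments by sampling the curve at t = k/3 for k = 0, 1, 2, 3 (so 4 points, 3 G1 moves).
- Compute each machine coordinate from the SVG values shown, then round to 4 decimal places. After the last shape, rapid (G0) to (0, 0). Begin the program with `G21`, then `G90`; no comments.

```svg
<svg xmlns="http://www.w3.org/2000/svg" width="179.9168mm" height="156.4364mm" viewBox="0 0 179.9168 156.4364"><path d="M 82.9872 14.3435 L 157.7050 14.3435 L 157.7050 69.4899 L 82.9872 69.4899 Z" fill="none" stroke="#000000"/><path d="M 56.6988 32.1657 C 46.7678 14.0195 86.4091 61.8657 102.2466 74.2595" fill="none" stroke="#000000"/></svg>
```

G21
G90
G0 X82.9872 Y142.0929
M4 S318
G01 X157.7050 Y142.0929 F4298
G01 X157.7050 Y86.9465
G01 X82.9872 Y86.9465
G01 X82.9872 Y142.0929
G0 X56.6988 Y124.2707
M4 S318
G01 X60.5743 Y124.1766 F4298
G01 X81.1921 Y102.6310
G01 X102.2466 Y82.1769
M5
G0 X0.0000 Y0.0000

viewBox `0 0 179.9168 156.4364` with mm width/height → 1 unit = 1 mm. Flip: y_m = 156.4364 − y_svg.

**Shape 1** — `<path>` rectangle, stroke `#000000` → engrave (S318, F4298). Machine vertices: (82.9872,142.0929) → (157.7050,142.0929) → (157.7050,86.9465) → (82.9872,86.9465) → (82.9872,142.0929). Closed: final G1 returns to the first vertex.

**Shape 2** — `<path>` cubic bezier, stroke `#000000` → engrave (S318, F4298). Control points (SVG): P0=(56.6988,32.1657), P1=(46.7678,14.0195), P2=(86.4091,61.8657), P3=(102.2466,74.2595); sampled at t=k/3. Machine vertices: (56.6988,124.2707) → (60.5743,124.1766) → (81.1921,102.6310) → (102.2466,82.1769). Open path.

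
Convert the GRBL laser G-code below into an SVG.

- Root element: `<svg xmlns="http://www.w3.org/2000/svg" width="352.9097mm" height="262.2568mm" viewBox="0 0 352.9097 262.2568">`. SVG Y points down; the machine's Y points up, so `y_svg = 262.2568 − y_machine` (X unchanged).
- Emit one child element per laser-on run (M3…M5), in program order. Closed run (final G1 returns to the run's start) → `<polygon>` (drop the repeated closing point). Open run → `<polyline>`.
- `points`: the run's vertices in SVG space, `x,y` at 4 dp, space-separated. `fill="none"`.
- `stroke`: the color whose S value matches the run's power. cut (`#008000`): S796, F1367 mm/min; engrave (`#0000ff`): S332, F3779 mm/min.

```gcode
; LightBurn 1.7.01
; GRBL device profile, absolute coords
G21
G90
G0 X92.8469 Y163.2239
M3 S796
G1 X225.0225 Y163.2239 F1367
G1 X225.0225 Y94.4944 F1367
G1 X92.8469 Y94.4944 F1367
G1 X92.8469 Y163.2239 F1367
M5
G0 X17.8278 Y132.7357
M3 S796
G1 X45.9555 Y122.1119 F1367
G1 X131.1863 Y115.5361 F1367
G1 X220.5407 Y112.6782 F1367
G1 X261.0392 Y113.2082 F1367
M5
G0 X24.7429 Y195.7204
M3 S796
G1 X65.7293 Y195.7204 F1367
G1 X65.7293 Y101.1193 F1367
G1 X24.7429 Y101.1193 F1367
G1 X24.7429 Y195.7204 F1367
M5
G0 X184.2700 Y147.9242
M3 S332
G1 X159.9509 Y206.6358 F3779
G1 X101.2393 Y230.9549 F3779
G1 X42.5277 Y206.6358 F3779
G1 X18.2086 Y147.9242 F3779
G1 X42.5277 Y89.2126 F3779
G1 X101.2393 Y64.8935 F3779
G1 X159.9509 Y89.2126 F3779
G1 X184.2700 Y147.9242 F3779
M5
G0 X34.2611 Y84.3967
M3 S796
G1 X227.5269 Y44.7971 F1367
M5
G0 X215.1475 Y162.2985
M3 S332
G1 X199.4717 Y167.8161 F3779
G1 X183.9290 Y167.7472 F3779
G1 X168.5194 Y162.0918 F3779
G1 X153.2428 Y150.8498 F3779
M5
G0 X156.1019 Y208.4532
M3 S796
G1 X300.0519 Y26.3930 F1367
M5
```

<svg xmlns="http://www.w3.org/2000/svg" width="352.9097mm" height="262.2568mm" viewBox="0 0 352.9097 262.2568">
  <polygon points="92.8469,99.0329 225.0225,99.0329 225.0225,167.7624 92.8469,167.7624" fill="none" stroke="#008000"/>
  <polyline points="17.8278,129.5211 45.9555,140.1449 131.1863,146.7207 220.5407,149.5786 261.0392,149.0486" fill="none" stroke="#008000"/>
  <polygon points="24.7429,66.5364 65.7293,66.5364 65.7293,161.1375 24.7429,161.1375" fill="none" stroke="#008000"/>
  <polygon points="184.2700,114.3326 159.9509,55.6210 101.2393,31.3019 42.5277,55.6210 18.2086,114.3326 42.5277,173.0442 101.2393,197.3633 159.9509,173.0442" fill="none" stroke="#0000ff"/>
  <polyline points="34.2611,177.8601 227.5269,217.4597" fill="none" stroke="#008000"/>
  <polyline points="215.1475,99.9583 199.4717,94.4407 183.9290,94.5096 168.5194,100.1650 153.2428,111.4070" fill="none" stroke="#0000ff"/>
  <polyline points="156.1019,53.8036 300.0519,235.8638" fill="none" stroke="#008000"/>
</svg>

y_svg = 262.2568 − y_m.

[1] S796→`#008000` (cut); closed run; points: 92.8469,99.0329 225.0225,99.0329 225.0225,167.7624 92.8469,167.7624

[2] S796→`#008000` (cut); open run; points: 17.8278,129.5211 45.9555,140.1449 131.1863,146.7207 220.5407,149.5786 261.0392,149.0486

[3] S796→`#008000` (cut); closed run; points: 24.7429,66.5364 65.7293,66.5364 65.7293,161.1375 24.7429,161.1375

[4] S332→`#0000ff` (engrave); closed run; points: 184.2700,114.3326 159.9509,55.6210 101.2393,31.3019 42.5277,55.6210 18.2086,114.3326 42.5277,173.0442 101.2393,197.3633 159.9509,173.0442

[5] S796→`#008000` (cut); open run; points: 34.2611,177.8601 227.5269,217.4597

[6] S332→`#0000ff` (engrave); open run; points: 215.1475,99.9583 199.4717,94.4407 183.9290,94.5096 168.5194,100.1650 153.2428,111.4070

[7] S796→`#008000` (cut); open run; points: 156.1019,53.8036 300.0519,235.8638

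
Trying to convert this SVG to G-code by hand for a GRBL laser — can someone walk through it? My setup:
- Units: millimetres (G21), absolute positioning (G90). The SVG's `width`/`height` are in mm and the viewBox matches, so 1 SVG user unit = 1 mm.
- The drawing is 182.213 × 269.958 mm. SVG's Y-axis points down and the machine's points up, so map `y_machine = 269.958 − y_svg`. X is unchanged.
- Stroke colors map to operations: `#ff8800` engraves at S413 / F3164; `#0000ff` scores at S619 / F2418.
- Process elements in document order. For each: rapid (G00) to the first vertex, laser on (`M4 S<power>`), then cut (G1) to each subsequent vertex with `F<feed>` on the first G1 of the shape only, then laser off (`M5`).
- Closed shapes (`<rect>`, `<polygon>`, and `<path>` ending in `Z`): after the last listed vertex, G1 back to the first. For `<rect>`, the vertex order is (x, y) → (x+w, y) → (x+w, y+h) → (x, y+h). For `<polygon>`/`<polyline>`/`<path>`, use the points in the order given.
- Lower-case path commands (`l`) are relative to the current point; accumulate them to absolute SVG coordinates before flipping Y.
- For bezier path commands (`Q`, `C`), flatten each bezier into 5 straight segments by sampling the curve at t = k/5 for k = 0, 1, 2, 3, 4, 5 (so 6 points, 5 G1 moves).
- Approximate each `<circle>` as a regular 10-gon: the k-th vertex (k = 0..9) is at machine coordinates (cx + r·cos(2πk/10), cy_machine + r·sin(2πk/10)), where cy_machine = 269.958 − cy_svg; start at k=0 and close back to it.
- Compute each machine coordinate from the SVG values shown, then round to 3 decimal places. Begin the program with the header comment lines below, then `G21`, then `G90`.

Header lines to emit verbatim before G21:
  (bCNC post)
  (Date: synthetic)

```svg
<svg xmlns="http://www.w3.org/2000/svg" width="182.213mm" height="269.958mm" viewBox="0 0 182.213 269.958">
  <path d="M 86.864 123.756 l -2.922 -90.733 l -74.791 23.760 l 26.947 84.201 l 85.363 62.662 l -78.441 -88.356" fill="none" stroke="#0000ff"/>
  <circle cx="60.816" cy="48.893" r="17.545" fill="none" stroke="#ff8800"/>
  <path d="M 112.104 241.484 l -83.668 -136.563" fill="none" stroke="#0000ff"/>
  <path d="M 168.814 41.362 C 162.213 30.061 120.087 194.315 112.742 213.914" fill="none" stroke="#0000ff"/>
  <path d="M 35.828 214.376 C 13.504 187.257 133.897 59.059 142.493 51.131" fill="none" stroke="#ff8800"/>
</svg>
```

(bCNC post)
(Date: synthetic)
G21
G90
G00 X86.864 Y146.202
M4 S619
G1 X83.942 Y236.935 F2418
G1 X9.151 Y213.175
G1 X36.098 Y128.974
G1 X121.461 Y66.312
G1 X43.020 Y154.668
M5
G00 X78.361 Y221.065
M4 S413
G1 X75.010 Y231.378 F3164
G1 X66.238 Y237.751
G1 X55.394 Y237.751
G1 X46.622 Y231.378
G1 X43.271 Y221.065
G1 X46.622 Y210.752
G1 X55.394 Y204.379
G1 X66.238 Y204.379
G1 X75.010 Y210.752
G1 X78.361 Y221.065
M5
G00 X112.104 Y28.474
M4 S619
G1 X28.436 Y165.037 F2418
M5
G00 X168.814 Y228.596
M4 S619
G1 X161.153 Y216.872 F2418
G1 X148.340 Y178.384
G1 X133.751 Y128.504
G1 X120.760 Y82.600
G1 X112.742 Y56.044
M5
G00 X35.828 Y55.582
M4 S413
G1 X37.524 Y82.212 F3164
G1 X61.254 Y122.476
G1 X94.804 Y165.750
G1 X125.956 Y201.409
G1 X142.493 Y218.827
M5

viewBox `0 0 182.213 269.958` with mm width/height → 1 unit = 1 mm. Flip: y_m = 269.958 − y_svg.

**Shape 1** — `<path>` open polyline, stroke `#0000ff` → score (S619, F2418). Machine vertices: (86.864,146.202) → (83.942,236.935) → (9.151,213.175) → (36.098,128.974) → (121.461,66.312) → (43.020,154.668). Open path.

**Shape 2** — `<circle>` circle, stroke `#ff8800` → engrave (S413, F3164). Machine vertices: (78.361,221.065) → (75.010,231.378) → (66.238,237.751) → (55.394,237.751) → (46.622,231.378) → (43.271,221.065) → (46.622,210.752) → (55.394,204.379) → (66.238,204.379) → (75.010,210.752) → (78.361,221.065). Closed: final G1 returns to the first vertex.

**Shape 3** — `<path>` line segment, stroke `#0000ff` → score (S619, F2418). Machine vertices: (112.104,28.474) → (28.436,165.037). Open path.

**Shape 4** — `<path>` cubic bezier, stroke `#0000ff` → score (S619, F2418). Control points (SVG): P0=(168.814,41.362), P1=(162.213,30.061), P2=(120.087,194.315), P3=(112.742,213.914); sampled at t=k/5. Machine vertices: (168.814,228.596) → (161.153,216.872) → (148.340,178.384) → (133.751,128.504) → (120.760,82.600) → (112.742,56.044). Open path.

**Shape 5** — `<path>` cubic bezier, stroke `#ff8800` → engrave (S413, F3164). Control points (SVG): P0=(35.828,214.376), P1=(13.504,187.257), P2=(133.897,59.059), P3=(142.493,51.131); sampled at t=k/5. Machine vertices: (35.828,55.582) → (37.524,82.212) → (61.254,122.476) → (94.804,165.750) → (125.956,201.409) → (142.493,218.827). Open path.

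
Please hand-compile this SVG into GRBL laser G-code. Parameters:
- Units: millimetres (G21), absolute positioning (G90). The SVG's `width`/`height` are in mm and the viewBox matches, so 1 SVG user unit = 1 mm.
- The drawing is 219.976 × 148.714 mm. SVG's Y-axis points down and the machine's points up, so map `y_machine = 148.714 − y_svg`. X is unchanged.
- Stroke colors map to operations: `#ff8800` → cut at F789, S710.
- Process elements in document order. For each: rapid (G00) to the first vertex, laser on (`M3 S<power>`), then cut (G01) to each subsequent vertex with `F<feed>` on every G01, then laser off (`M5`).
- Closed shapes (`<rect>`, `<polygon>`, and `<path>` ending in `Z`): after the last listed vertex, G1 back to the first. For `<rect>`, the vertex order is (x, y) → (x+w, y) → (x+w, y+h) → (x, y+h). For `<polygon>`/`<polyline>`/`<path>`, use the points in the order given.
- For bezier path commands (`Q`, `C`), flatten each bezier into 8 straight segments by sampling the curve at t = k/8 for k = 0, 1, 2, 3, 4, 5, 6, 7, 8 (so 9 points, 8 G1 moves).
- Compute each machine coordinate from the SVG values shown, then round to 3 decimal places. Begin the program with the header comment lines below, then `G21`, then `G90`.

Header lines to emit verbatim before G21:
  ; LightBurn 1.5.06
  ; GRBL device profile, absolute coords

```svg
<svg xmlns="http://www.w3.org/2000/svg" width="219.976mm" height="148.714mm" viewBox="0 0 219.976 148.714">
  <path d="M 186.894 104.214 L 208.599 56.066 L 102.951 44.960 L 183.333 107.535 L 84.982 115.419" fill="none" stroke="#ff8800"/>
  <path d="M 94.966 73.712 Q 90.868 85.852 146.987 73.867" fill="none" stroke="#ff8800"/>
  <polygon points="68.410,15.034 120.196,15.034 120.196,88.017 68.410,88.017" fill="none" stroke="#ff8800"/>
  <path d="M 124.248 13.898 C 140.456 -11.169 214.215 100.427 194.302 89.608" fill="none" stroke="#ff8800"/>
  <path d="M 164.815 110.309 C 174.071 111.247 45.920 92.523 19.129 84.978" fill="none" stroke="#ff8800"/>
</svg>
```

; LightBurn 1.5.06
; GRBL device profile, absolute coords
G21
G90
G00 X186.894 Y44.500
M3 S710
G01 X208.599 Y92.648 F789
G01 X102.951 Y103.754 F789
G01 X183.333 Y41.179 F789
G01 X84.982 Y33.295 F789
M5
G00 X94.966 Y75.002
M3 S710
G01 X94.882 Y72.344 F789
G01 X96.681 Y70.440 F789
G01 X100.361 Y69.290 F789
G01 X105.922 Y68.893 F789
G01 X113.366 Y69.251 F789
G01 X122.691 Y70.362 F789
G01 X133.898 Y72.228 F789
G01 X146.987 Y74.847 F789
M5
G00 X68.410 Y133.680
M3 S710
G01 X120.196 Y133.680 F789
G01 X120.196 Y60.697 F789
G01 X68.410 Y60.697 F789
G01 X68.410 Y133.680 F789
M5
G00 X124.248 Y134.816
M3 S710
G01 X132.728 Y138.316 F789
G01 X144.832 Y132.040 F789
G01 X158.787 Y119.024 F789
G01 X172.820 Y102.304 F789
G01 X185.161 Y84.916 F789
G01 X194.036 Y69.896 F789
G01 X197.674 Y60.281 F789
G01 X194.302 Y59.106 F789
M5
G00 X164.815 Y38.405
M3 S710
G01 X162.311 Y38.915 F789
G01 X149.724 Y40.906 F789
G01 X129.851 Y44.018 F789
G01 X105.490 Y47.889 F789
G01 X79.439 Y52.158 F789
G01 X54.497 Y56.463 F789
G01 X33.461 Y60.443 F789
G01 X19.129 Y63.736 F789
M5

viewBox `0 0 219.976 148.714` with mm width/height → 1 unit = 1 mm. Flip: y_m = 148.714 − y_svg.

**Shape 1** — `<path>` open polyline, stroke `#ff8800` → cut (S710, F789). Machine vertices: (186.894,44.500) → (208.599,92.648) → (102.951,103.754) → (183.333,41.179) → (84.982,33.295). Open path.

**Shape 2** — `<path>` quadratic bezier, stroke `#ff8800` → cut (S710, F789). Control points (SVG): P0=(94.966,73.712), P1=(90.868,85.852), P2=(146.987,73.867); sampled at t=k/8. Machine vertices: (94.966,75.002) → (94.882,72.344) → (96.681,70.440) → (100.361,69.290) → (105.922,68.893) → (113.366,69.251) → (122.691,70.362) → (133.898,72.228) → (146.987,74.847). Open path.

**Shape 3** — `<polygon>` rectangle, stroke `#ff8800` → cut (S710, F789). Machine vertices: (68.410,133.680) → (120.196,133.680) → (120.196,60.697) → (68.410,60.697) → (68.410,133.680). Closed: final G1 returns to the first vertex.

**Shape 4** — `<path>` cubic bezier, stroke `#ff8800` → cut (S710, F789). Control points (SVG): P0=(124.248,13.898), P1=(140.456,-11.169), P2=(214.215,100.427), P3=(194.302,89.608); sampled at t=k/8. Machine vertices: (124.248,134.816) → (132.728,138.316) → (144.832,132.040) → (158.787,119.024) → (172.820,102.304) → (185.161,84.916) → (194.036,69.896) → (197.674,60.281) → (194.302,59.106). Open path.

**Shape 5** — `<path>` cubic bezier, stroke `#ff8800` → cut (S710, F789). Control points (SVG): P0=(164.815,110.309), P1=(174.071,111.247), P2=(45.920,92.523), P3=(19.129,84.978); sampled at t=k/8. Machine vertices: (164.815,38.405) → (162.311,38.915) → (149.724,40.906) → (129.851,44.018) → (105.490,47.889) → (79.439,52.158) → (54.497,56.463) → (33.461,60.443) → (19.129,63.736). Open path.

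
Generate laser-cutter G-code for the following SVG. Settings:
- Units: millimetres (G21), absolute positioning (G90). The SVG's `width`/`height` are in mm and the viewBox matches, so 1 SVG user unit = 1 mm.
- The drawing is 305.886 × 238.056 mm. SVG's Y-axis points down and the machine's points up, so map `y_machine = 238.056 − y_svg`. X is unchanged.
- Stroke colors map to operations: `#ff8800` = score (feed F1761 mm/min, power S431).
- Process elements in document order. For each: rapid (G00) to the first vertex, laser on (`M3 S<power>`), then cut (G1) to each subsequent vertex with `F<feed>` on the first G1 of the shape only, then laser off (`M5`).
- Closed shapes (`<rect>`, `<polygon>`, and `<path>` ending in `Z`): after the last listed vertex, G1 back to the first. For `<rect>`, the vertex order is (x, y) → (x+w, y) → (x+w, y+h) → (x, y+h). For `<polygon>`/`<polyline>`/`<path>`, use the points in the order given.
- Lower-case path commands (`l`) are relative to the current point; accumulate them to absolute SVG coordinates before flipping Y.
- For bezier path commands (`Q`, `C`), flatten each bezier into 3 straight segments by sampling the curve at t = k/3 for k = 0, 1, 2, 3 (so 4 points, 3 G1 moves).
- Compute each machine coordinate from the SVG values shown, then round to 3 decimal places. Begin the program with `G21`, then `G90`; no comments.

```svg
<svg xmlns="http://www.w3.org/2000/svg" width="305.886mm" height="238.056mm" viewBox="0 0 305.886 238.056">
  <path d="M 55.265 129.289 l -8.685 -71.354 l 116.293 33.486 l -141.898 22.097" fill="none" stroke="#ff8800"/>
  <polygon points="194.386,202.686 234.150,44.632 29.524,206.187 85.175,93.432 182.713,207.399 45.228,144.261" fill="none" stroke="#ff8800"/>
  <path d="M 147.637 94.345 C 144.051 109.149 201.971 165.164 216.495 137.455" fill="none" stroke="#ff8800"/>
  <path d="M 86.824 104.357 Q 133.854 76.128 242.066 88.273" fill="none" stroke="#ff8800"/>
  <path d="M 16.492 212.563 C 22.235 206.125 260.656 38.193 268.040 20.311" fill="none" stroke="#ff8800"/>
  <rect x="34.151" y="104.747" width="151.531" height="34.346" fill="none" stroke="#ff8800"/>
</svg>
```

G21
G90
G00 X55.265 Y108.767
M3 S431
G1 X46.580 Y180.121 F1761
G1 X162.873 Y146.635
G1 X20.975 Y124.538
M5
G00 X194.386 Y35.370
M3 S431
G1 X234.150 Y193.424 F1761
G1 X29.524 Y31.869
G1 X85.175 Y144.624
G1 X182.713 Y30.657
G1 X45.228 Y93.795
G1 X194.386 Y35.370
M5
G00 X147.637 Y143.711
M3 S431
G1 X160.668 Y119.797 F1761
G1 X191.391 Y96.173
G1 X216.495 Y100.601
M5
G00 X86.824 Y133.699
M3 S431
G1 X124.975 Y148.032 F1761
G1 X176.723 Y153.394
G1 X242.066 Y149.783
M5
G00 X16.492 Y25.493
M3 S431
G1 X82.620 Y74.224 F1761
G1 X200.818 Y161.385
G1 X268.040 Y217.745
M5
G00 X34.151 Y133.309
M3 S431
G1 X185.682 Y133.309 F1761
G1 X185.682 Y98.963
G1 X34.151 Y98.963
G1 X34.151 Y133.309
M5

viewBox `0 0 305.886 238.056` with mm width/height → 1 unit = 1 mm. Flip: y_m = 238.056 − y_svg.

**Shape 1** — `<path>` open polyline, stroke `#ff8800` → score (S431, F1761). Machine vertices: (55.265,108.767) → (46.580,180.121) → (162.873,146.635) → (20.975,124.538). Open path.

**Shape 2** — `<polygon>` closed polygon, stroke `#ff8800` → score (S431, F1761). Machine vertices: (194.386,35.370) → (234.150,193.424) → (29.524,31.869) → (85.175,144.624) → (182.713,30.657) → (45.228,93.795) → (194.386,35.370). Closed: final G1 returns to the first vertex.

**Shape 3** — `<path>` cubic bezier, stroke `#ff8800` → score (S431, F1761). Control points (SVG): P0=(147.637,94.345), P1=(144.051,109.149), P2=(201.971,165.164), P3=(216.495,137.455); sampled at t=k/3. Machine vertices: (147.637,143.711) → (160.668,119.797) → (191.391,96.173) → (216.495,100.601). Open path.

**Shape 4** — `<path>` quadratic bezier, stroke `#ff8800` → score (S431, F1761). Control points (SVG): P0=(86.824,104.357), P1=(133.854,76.128), P2=(242.066,88.273); sampled at t=k/3. Machine vertices: (86.824,133.699) → (124.975,148.032) → (176.723,153.394) → (242.066,149.783). Open path.

**Shape 5** — `<path>` cubic bezier, stroke `#ff8800` → score (S431, F1761). Control points (SVG): P0=(16.492,212.563), P1=(22.235,206.125), P2=(260.656,38.193), P3=(268.040,20.311); sampled at t=k/3. Machine vertices: (16.492,25.493) → (82.620,74.224) → (200.818,161.385) → (268.040,217.745). Open path.

**Shape 6** — `<rect>` rectangle, stroke `#ff8800` → score (S431, F1761). Machine vertices: (34.151,133.309) → (185.682,133.309) → (185.682,98.963) → (34.151,98.963) → (34.151,133.309). Closed: final G1 returns to the first vertex.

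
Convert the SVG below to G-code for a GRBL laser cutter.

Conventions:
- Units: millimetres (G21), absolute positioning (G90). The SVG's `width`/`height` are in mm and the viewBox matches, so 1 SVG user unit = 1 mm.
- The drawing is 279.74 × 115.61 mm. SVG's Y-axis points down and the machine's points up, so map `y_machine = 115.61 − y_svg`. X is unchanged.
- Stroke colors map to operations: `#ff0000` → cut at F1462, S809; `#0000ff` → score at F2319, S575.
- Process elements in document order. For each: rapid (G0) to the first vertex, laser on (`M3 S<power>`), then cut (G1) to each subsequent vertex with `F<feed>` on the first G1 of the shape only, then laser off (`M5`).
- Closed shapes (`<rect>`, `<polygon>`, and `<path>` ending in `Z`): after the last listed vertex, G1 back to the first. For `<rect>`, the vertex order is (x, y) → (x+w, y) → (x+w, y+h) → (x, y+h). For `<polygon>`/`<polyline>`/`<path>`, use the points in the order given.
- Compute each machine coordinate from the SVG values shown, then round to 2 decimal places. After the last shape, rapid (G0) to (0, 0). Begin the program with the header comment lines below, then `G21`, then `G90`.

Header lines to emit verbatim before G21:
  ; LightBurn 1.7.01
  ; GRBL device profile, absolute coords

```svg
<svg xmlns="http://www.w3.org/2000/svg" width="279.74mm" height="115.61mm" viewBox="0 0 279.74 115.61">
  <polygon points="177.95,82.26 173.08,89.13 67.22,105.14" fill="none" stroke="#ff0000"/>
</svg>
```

; LightBurn 1.7.01
; GRBL device profile, absolute coords
G21
G90
G0 X177.95 Y33.35
M3 S809
G1 X173.08 Y26.48 F1462
G1 X67.22 Y10.47
G1 X177.95 Y33.35
M5
G0 X0.00 Y0.00

1 u = 1 mm; y_m = 115.61 − y.

[1] `<polygon>` closed polygon, #ff0000→cut S809 F1462: (177.95,33.35) → (173.08,26.48) → (67.22,10.47) → (177.95,33.35) (closed)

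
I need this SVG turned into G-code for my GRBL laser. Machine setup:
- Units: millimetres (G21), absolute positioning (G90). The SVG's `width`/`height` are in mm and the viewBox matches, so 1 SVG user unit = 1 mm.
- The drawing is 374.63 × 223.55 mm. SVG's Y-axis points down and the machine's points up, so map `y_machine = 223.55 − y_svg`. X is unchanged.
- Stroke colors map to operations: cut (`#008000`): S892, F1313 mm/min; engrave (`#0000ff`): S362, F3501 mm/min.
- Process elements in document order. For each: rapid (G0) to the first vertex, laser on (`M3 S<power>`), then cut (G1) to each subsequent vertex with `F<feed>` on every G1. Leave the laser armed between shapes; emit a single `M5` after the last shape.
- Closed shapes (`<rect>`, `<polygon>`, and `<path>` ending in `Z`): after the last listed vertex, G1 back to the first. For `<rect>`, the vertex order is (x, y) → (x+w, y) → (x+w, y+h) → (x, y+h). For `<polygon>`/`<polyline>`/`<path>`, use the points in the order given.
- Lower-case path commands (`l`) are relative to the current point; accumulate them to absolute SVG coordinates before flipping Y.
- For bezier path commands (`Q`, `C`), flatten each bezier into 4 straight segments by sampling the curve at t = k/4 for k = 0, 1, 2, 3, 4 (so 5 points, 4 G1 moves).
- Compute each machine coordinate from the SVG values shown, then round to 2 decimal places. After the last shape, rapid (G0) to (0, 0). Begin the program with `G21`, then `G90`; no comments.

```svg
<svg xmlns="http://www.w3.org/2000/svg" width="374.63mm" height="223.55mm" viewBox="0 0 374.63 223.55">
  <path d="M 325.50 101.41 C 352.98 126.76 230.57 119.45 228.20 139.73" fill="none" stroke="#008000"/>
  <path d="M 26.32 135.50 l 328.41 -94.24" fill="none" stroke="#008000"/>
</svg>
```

viewBox `0 0 374.63 223.55` with mm width/height → 1 unit = 1 mm. Flip: y_m = 223.55 − y_svg.

**Shape 1** — `<path>` cubic bezier, stroke `#008000` → cut (S892, F1313). Control points (SVG): P0=(325.50,101.41), P1=(352.98,126.76), P2=(230.57,119.45), P3=(228.20,139.73); sampled at t=k/4. Machine vertices: (325.50,122.14) → (322.22,108.31) → (288.04,101.08) → (248.27,94.80) → (228.20,83.82). Open path.

**Shape 2** — `<path>` line segment, stroke `#008000` → cut (S892, F1313). Machine vertices: (26.32,88.05) → (354.73,182.29). Open path.

G21
G90
G0 X325.50 Y122.14
M3 S892
G1 X322.22 Y108.31 F1313
G1 X288.04 Y101.08 F1313
G1 X248.27 Y94.80 F1313
G1 X228.20 Y83.82 F1313
G0 X26.32 Y88.05
M3 S892
G1 X354.73 Y182.29 F1313
M5
G0 X0.00 Y0.00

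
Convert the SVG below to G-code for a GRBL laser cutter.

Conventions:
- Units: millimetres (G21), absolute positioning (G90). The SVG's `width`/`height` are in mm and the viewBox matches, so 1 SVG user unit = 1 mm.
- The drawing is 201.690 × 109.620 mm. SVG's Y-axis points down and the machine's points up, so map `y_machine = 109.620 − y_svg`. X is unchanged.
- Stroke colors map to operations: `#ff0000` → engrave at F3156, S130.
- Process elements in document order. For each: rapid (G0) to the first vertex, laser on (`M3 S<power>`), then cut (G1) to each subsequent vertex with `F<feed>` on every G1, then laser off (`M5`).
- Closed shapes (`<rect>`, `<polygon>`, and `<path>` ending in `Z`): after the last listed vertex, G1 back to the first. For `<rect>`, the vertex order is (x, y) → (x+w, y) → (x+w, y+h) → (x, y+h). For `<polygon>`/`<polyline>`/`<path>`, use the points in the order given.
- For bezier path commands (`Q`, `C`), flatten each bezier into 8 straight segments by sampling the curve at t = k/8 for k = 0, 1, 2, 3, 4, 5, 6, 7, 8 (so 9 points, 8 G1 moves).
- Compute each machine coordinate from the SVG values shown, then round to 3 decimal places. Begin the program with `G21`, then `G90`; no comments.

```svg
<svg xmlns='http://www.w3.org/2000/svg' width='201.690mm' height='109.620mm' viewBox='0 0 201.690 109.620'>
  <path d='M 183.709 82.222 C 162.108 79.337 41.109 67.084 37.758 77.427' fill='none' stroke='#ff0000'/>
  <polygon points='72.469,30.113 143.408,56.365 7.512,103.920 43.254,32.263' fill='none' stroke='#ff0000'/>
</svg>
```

G21
G90
G0 X183.709 Y27.398
M3 S130
G1 X171.373 Y28.857 F3156
G1 X152.262 Y30.819 F3156
G1 X128.920 Y32.910 F3156
G1 X103.890 Y34.756 F3156
G1 X79.715 Y35.982 F3156
G1 X58.939 Y36.213 F3156
G1 X44.105 Y35.075 F3156
G1 X37.758 Y32.193 F3156
M5
G0 X72.469 Y79.507
M3 S130
G1 X143.408 Y53.255 F3156
G1 X7.512 Y5.700 F3156
G1 X43.254 Y77.357 F3156
G1 X72.469 Y79.507 F3156
M5

Since the viewBox matches the mm dimensions, user units are millimetres directly. The only transform is the Y-flip y_m = 109.620 − y_svg.

Shape 1 is a cubic bezier drawn with `<path>`. Its stroke #ff0000 means engrave at S130, F3156. After flipping Y the toolpath is (183.709,27.398) → (171.373,28.857) → (152.262,30.819) → (128.920,32.910) → (103.890,34.756) → (79.715,35.982) → (58.939,36.213) → (44.105,35.075) → (37.758,32.193).

Shape 2 is a closed polygon drawn with `<polygon>`. Its stroke #ff0000 means engrave at S130, F3156. After flipping Y the toolpath is (72.469,79.507) → (143.408,53.255) → (7.512,5.700) → (43.254,77.357) → (72.469,79.507), returning to the start.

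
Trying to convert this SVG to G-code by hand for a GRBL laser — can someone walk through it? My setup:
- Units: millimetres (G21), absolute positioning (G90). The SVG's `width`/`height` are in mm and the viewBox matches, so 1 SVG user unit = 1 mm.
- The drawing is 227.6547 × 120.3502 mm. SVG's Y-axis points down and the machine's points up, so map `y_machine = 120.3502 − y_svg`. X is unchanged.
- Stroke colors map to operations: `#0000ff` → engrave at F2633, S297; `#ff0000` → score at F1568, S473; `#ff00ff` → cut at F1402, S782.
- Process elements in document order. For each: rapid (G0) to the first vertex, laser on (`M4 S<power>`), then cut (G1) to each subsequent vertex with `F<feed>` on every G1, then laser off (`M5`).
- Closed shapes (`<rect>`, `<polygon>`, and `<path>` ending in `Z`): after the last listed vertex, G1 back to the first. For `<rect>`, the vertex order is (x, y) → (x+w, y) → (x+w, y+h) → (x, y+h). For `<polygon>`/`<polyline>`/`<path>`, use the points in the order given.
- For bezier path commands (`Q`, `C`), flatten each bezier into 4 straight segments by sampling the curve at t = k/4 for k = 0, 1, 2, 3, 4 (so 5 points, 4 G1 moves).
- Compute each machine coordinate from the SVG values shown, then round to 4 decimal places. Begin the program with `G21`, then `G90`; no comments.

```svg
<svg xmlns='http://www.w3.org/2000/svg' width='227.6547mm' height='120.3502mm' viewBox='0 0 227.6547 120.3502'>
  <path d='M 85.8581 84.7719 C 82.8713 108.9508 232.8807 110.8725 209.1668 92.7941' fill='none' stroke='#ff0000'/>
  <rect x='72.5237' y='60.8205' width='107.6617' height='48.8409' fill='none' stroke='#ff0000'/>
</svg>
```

G21
G90
G0 X85.8581 Y35.5783
M4 S473
G1 X107.1998 Y21.5821 F1568
G1 X155.2851 Y15.7207 F1568
G1 X199.4841 Y17.7826 F1568
G1 X209.1668 Y27.5561 F1568
M5
G0 X72.5237 Y59.5297
M4 S473
G1 X180.1854 Y59.5297 F1568
G1 X180.1854 Y10.6888 F1568
G1 X72.5237 Y10.6888 F1568
G1 X72.5237 Y59.5297 F1568
M5

viewBox `0 0 227.6547 120.3502` with mm width/height → 1 unit = 1 mm. Flip: y_m = 120.3502 − y_svg.

**Shape 1** — `<path>` cubic bezier, stroke `#ff0000` → score (S473, F1568). Control points (SVG): P0=(85.8581,84.7719), P1=(82.8713,108.9508), P2=(232.8807,110.8725), P3=(209.1668,92.7941); sampled at t=k/4. Machine vertices: (85.8581,35.5783) → (107.1998,21.5821) → (155.2851,15.7207) → (199.4841,17.7826) → (209.1668,27.5561). Open path.

**Shape 2** — `<rect>` rectangle, stroke `#ff0000` → score (S473, F1568). Machine vertices: (72.5237,59.5297) → (180.1854,59.5297) → (180.1854,10.6888) → (72.5237,10.6888) → (72.5237,59.5297). Closed: final G1 returns to the first vertex.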